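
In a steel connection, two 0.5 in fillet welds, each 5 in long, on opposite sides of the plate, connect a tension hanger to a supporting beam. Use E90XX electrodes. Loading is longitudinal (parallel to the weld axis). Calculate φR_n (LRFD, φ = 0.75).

φR_n ≈ 143 kip

E90XX → F_EXX = 90 ksi.
Effective throat t_e = 0.707 × 0.5 = 0.3535 in.
Total length L = 10 in; A_we = 0.3535 × 10 = 3.535 in².
F_nw = 0.6 F_EXX = 0.6 × 90 = 54 ksi.
φR_n = 0.75 × 54 × 3.535 = 143.2 kip.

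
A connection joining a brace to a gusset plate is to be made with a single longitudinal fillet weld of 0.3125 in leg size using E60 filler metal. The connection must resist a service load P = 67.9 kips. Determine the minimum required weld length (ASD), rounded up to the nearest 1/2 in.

L = 17.5 in

E60XX → F_EXX = 60 ksi.
Throat t_e = 0.707 × 0.3125 = 0.2209 in.
r_n/Ω = (0.6 × 60 × 0.2209) / 2.0 = 3.977 kip/in.
L_req = P / (r_n/Ω) = 67.9 / 3.977 = 17.07 in total.
Round up → use L = 17.5 in.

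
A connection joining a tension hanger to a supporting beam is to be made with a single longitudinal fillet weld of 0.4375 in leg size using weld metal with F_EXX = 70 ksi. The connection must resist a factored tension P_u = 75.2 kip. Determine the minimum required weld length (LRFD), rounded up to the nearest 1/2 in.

L = 8 in

Throat t_e = 0.707 × 0.4375 = 0.3093 in.
φr_n = 0.75 × 0.6 × 70 × 0.3093 = 9.743 kip/in.
L_req = P_u / φr_n = 75.2 / 9.743 = 7.718 in total.
Round up → use L = 8 in.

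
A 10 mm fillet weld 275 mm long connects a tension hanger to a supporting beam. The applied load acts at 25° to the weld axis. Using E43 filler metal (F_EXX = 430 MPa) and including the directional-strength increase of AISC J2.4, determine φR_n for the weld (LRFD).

φR_n ≈ 428 kN

t_e = 0.707 × 10 = 7.07 mm; A_we = 7.07 × 275 = 1944 mm².
Directional factor: 1.0 + 0.5 sin^1.5(25°) = 1.137.
F_nw = 0.6 × 430 × 1.137 = 293.4 MPa.
φR_n = 0.75 × 293.4 × 1944 × 10⁻³ = 427.9 kN.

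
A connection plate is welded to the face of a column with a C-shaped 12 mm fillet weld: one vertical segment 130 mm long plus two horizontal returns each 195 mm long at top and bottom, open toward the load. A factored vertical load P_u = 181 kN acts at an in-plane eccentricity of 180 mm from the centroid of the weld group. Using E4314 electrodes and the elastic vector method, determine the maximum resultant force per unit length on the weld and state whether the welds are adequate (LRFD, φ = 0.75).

E43XX → F_EXX = 430 MPa.
Total weld length L_w = 520 mm. Treat welds as unit-width lines.
Centroid: x̄ = 2×195×97.5 / 520 = 73.12 mm from the vertical weld.
Polar moment about centroid: J = I_x + I_y = [130³/12 + 2×195×65²] + [130×73.12² + 2(195³/12 + 195×24.38²)] = 3994000 mm³.
Direct shear f_v = P/L_w = 181×10³ / 520 = 348.1 N/mm (vertical).
Torsion M = P·e = 181×10³ × 180 = 32580000 N·mm.
Critical point at (x, y) = (121.9, 65) from centroid. f_tx = M·y/J = 530.3 N/mm; f_ty = M·x/J = 994.3 N/mm.
Resultant f_max = √[f_tx² + (f_v + f_ty)²] = √[530.3² + (348.1 + 994.3)²] = 1443 N/mm.
Capacity per unit length: φr_n = 0.75 × 0.6 × 430 × (0.707 × 12) = 1642 N/mm.
1443 ≤ 1642 → adequate.

f_max ≈ 1440 N/mm; adequate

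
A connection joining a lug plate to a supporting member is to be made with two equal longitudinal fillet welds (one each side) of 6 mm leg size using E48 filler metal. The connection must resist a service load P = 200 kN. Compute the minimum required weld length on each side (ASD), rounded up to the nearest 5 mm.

E48XX → F_EXX = 480 MPa.
Throat t_e = 0.707 × 6 = 4.242 mm.
r_n/Ω = (0.6 × 480 × 4.242) / 2.0 = 610.8 N/mm = 0.6108 kN/mm.
L_req = P / (r_n/Ω) = 200 / 0.6108 = 327.4 mm total.
Per side: 327.4 / 2 = 163.7 mm.
Round up → use L = 165 mm on each side.

L = 165 mm on each side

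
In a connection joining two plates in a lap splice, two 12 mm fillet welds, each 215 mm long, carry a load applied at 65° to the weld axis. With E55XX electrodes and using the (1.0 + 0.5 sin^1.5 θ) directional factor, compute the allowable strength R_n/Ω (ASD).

E55XX → F_EXX = 550 MPa.
t_e = 0.707 × 12 = 8.484 mm; A_we = 8.484 × 430 = 3648 mm².
Directional factor: 1.0 + 0.5 sin^1.5(65°) = 1.431.
F_nw = 0.6 × 550 × 1.431 = 472.4 MPa.
R_n/Ω = (472.4 × 3648) / 2.0 × 10⁻³ = 861.6 kN.

R_n/Ω ≈ 862 kN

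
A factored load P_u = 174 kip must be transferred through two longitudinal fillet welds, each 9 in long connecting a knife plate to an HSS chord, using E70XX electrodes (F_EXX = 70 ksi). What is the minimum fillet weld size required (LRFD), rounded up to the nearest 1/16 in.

Total weld length L = 18 in.
Required throat t_e = P_u / (φ × 0.6 F_EXX × L) = 174 / (0.75 × 0.6 × 70 × 18) = 0.3069 in.
Required leg w = t_e / 0.707 = 0.4341 in → use 7/16 in.

w = 7/16 in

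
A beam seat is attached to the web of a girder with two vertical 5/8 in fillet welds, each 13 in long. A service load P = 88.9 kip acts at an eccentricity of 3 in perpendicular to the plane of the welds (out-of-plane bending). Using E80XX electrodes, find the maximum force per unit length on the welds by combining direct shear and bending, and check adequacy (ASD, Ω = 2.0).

E80XX → F_EXX = 80 ksi.
L_w = 2 × 13 = 26 in; section modulus (unit throat) S = 2 × L²/6 = 56.33 in².
Direct shear f_v = P/L_w = 88.9/26 = 3.419 kip/in.
Moment M = P × e = 88.9 × 3 = 266.7 kip·in; bending f_b = M/S = 4.734 kip/in.
f_max = √(f_v² + f_b²) = √(3.419² + 4.734²) = 5.84 kip/in.
r_n/Ω = (1/2.0) × 0.6 × 80 × (0.707 × 0.625) = 10.6 kip/in → adequate.

f_max ≈ 5.84 kip/in; adequate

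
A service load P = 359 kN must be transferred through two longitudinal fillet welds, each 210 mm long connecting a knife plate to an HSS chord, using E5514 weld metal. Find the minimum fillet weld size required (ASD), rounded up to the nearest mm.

w = 8 mm

E55XX → F_EXX = 550 MPa.
Total weld length L = 420 mm.
Required throat t_e = P × Ω / (0.6 F_EXX × L) = 359 × 2.0 / (0.6 × 550 × 420 × 10⁻³) = 5.18 mm.
Required leg w = t_e / 0.707 = 7.327 mm → use 8 mm.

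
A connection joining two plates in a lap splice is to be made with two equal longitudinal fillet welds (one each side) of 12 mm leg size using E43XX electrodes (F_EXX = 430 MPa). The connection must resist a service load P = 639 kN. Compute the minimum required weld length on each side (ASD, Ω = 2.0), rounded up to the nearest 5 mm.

Throat t_e = 0.707 × 12 = 8.484 mm.
r_n/Ω = (0.6 × 430 × 8.484) / 2.0 = 1094 N/mm = 1.094 kN/mm.
L_req = P / (r_n/Ω) = 639 / 1.094 = 583.9 mm total.
Per side: 583.9 / 2 = 291.9 mm.
Round up → use L = 295 mm on each side.

L = 295 mm on each side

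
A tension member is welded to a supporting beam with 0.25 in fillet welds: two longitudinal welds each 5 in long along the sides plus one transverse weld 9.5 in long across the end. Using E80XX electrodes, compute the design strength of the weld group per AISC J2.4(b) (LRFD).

φR_n ≈ 145 kips

E80XX → F_EXX = 80 ksi.
t_e = 0.707 × 0.25 = 0.1767 in.
R_nwl = 0.6 × 80 × 0.1767 × 10 = 84.84 kips (longitudinal, 2 welds).
R_nwt = 0.6 × 80 × 0.1767 × 9.5 = 80.6 kips (transverse, base value).
(i) R_nwl + R_nwt = 165.4 kips; (ii) 0.85 R_nwl + 1.5 R_nwt = 193 kips.
R_n = max = 193 kips [governs: (ii)]; φR_n = 144.8 kips.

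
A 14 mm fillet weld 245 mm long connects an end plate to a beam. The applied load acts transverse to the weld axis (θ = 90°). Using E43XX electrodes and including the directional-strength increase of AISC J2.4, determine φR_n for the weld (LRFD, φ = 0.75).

φR_n ≈ 704 kN

E43XX → F_EXX = 430 MPa.
t_e = 0.707 × 14 = 9.898 mm; A_we = 9.898 × 245 = 2425 mm².
Directional factor: 1.0 + 0.5 sin^1.5(90°) = 1.5.
F_nw = 0.6 × 430 × 1.5 = 387 MPa.
φR_n = 0.75 × 387 × 2425 × 10⁻³ = 703.9 kN.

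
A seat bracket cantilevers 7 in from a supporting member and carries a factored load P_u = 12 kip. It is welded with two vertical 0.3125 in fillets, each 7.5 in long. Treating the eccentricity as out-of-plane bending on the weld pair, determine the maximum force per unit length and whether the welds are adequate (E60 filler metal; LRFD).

E60XX → F_EXX = 60 ksi.
L_w = 2 × 7.5 = 15 in; section modulus (unit throat) S = 2 × L²/6 = 18.75 in².
Direct shear f_v = P/L_w = 12/15 = 0.8 kip/in.
Moment M = P × e = 12 × 7 = 84 kip·in; bending f_b = M/S = 4.48 kip/in.
f_max = √(f_v² + f_b²) = √(0.8² + 4.48²) = 4.551 kip/in.
φr_n = 0.75 × 0.6 × 60 × (0.707 × 0.3125) = 5.965 kip/in → adequate.

f_max ≈ 4.55 kip/in; adequate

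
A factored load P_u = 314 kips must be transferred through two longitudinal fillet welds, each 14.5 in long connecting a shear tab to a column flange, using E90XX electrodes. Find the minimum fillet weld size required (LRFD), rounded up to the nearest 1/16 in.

E90XX → F_EXX = 90 ksi.
Total weld length L = 29 in.
Required throat t_e = P_u / (φ × 0.6 F_EXX × L) = 314 / (0.75 × 0.6 × 90 × 29) = 0.2673 in.
Required leg w = t_e / 0.707 = 0.3781 in → use 7/16 in.

w = 7/16 in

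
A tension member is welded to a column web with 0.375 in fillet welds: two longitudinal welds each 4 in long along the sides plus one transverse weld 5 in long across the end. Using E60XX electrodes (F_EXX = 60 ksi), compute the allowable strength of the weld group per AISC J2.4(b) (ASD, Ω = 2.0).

t_e = 0.707 × 0.375 = 0.2651 in.
R_nwl = 0.6 × 60 × 0.2651 × 8 = 76.36 kip (longitudinal, 2 welds).
R_nwt = 0.6 × 60 × 0.2651 × 5 = 47.72 kip (transverse, base value).
(i) R_nwl + R_nwt = 124.1 kip; (ii) 0.85 R_nwl + 1.5 R_nwt = 136.5 kip.
R_n = max = 136.5 kip [governs: (ii)]; R_n/Ω = 68.24 kip.

R_n/Ω ≈ 68.2 kip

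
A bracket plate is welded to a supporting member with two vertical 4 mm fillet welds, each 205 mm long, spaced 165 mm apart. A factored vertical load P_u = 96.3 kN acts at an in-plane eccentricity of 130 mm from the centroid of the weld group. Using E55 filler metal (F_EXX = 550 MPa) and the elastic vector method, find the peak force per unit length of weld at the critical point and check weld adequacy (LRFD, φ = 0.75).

f_max ≈ 567 N/mm; adequate

Total weld length L_w = 410 mm. Treat welds as unit-width lines.
Polar moment about centroid: J = 2[d³/12 + d(b/2)²] = 2[205³/12 + 205×82.5²] = 4226000 mm³.
Direct shear f_v = P/L_w = 96.3×10³ / 410 = 234.9 N/mm (vertical).
Torsion M = P·e = 96.3×10³ × 130 = 12519000 N·mm.
Critical point at (x, y) = (82.5, 102.5) from centroid. f_tx = M·y/J = 303.6 N/mm; f_ty = M·x/J = 244.4 N/mm.
Resultant f_max = √[f_tx² + (f_v + f_ty)²] = √[303.6² + (234.9 + 244.4)²] = 567.3 N/mm.
Capacity per unit length: φr_n = 0.75 × 0.6 × 550 × (0.707 × 4) = 699.9 N/mm.
567.3 ≤ 699.9 → adequate.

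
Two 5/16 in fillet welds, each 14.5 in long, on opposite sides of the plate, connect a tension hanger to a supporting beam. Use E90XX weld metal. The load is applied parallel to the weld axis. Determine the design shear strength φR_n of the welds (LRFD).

E90XX → F_EXX = 90 ksi.
Effective throat t_e = 0.707 × 0.3125 = 0.2209 in.
Total length L = 29 in; A_we = 0.2209 × 29 = 6.407 in².
F_nw = 0.6 F_EXX = 0.6 × 90 = 54 ksi.
φR_n = 0.75 × 54 × 6.407 = 259.5 kip.

φR_n ≈ 259 kip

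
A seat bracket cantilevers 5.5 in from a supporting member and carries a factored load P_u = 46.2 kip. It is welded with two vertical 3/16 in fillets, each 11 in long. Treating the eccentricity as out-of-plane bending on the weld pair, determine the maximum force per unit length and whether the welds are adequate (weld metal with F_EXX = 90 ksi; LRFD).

f_max ≈ 6.64 kip/in; NOT adequate

L_w = 2 × 11 = 22 in; section modulus (unit throat) S = 2 × L²/6 = 40.33 in².
Direct shear f_v = P/L_w = 46.2/22 = 2.1 kip/in.
Moment M = P × e = 46.2 × 5.5 = 254.1 kip·in; bending f_b = M/S = 6.3 kip/in.
f_max = √(f_v² + f_b²) = √(2.1² + 6.3²) = 6.641 kip/in.
φr_n = 0.75 × 0.6 × 90 × (0.707 × 0.1875) = 5.369 kip/in → NOT adequate.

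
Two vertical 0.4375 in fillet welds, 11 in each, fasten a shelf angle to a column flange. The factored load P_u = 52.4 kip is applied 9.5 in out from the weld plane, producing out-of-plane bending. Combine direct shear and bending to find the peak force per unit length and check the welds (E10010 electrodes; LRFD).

f_max ≈ 12.6 kip/in; adequate

E100XX → F_EXX = 100 ksi.
L_w = 2 × 11 = 22 in; section modulus (unit throat) S = 2 × L²/6 = 40.33 in².
Direct shear f_v = P/L_w = 52.4/22 = 2.382 kip/in.
Moment M = P × e = 52.4 × 9.5 = 497.8 kip·in; bending f_b = M/S = 12.34 kip/in.
f_max = √(f_v² + f_b²) = √(2.382² + 12.34²) = 12.57 kip/in.
φr_n = 0.75 × 0.6 × 100 × (0.707 × 0.4375) = 13.92 kip/in → adequate.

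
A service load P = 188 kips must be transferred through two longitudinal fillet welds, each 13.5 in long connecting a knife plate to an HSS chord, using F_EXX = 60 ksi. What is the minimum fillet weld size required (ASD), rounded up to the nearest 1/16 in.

Total weld length L = 27 in.
Required throat t_e = P × Ω / (0.6 F_EXX × L) = 188 × 2.0 / (0.6 × 60 × 27) = 0.3868 in.
Required leg w = t_e / 0.707 = 0.5471 in → use 9/16 in.

w = 9/16 in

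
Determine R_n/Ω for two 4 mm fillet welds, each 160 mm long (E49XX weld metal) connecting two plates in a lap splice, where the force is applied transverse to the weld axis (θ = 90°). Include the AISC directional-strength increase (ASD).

E49XX → F_EXX = 490 MPa.
t_e = 0.707 × 4 = 2.828 mm; A_we = 2.828 × 320 = 905 mm².
Directional factor: 1.0 + 0.5 sin^1.5(90°) = 1.5.
F_nw = 0.6 × 490 × 1.5 = 441 MPa.
R_n/Ω = (441 × 905) / 2.0 × 10⁻³ = 199.5 kN.

R_n/Ω ≈ 200 kN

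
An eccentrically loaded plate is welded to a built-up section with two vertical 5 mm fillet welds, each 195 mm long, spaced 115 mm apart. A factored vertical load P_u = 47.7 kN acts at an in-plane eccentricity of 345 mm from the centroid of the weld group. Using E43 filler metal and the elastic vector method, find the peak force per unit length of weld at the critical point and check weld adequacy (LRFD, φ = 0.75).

f_max ≈ 807 N/mm; NOT adequate

E43XX → F_EXX = 430 MPa.
Total weld length L_w = 390 mm. Treat welds as unit-width lines.
Polar moment about centroid: J = 2[d³/12 + d(b/2)²] = 2[195³/12 + 195×57.5²] = 2525000 mm³.
Direct shear f_v = P/L_w = 47.7×10³ / 390 = 122.3 N/mm (vertical).
Torsion M = P·e = 47.7×10³ × 345 = 16456000 N·mm.
Critical point at (x, y) = (57.5, 97.5) from centroid. f_tx = M·y/J = 635.4 N/mm; f_ty = M·x/J = 374.7 N/mm.
Resultant f_max = √[f_tx² + (f_v + f_ty)²] = √[635.4² + (122.3 + 374.7)²] = 806.7 N/mm.
Capacity per unit length: φr_n = 0.75 × 0.6 × 430 × (0.707 × 5) = 684 N/mm.
806.7 > 684 → NOT adequate.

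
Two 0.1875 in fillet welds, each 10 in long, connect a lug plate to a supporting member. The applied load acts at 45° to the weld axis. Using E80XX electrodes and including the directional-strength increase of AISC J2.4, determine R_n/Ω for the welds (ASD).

E80XX → F_EXX = 80 ksi.
t_e = 0.707 × 0.1875 = 0.1326 in; A_we = 0.1326 × 20 = 2.651 in².
Directional factor: 1.0 + 0.5 sin^1.5(45°) = 1.297.
F_nw = 0.6 × 80 × 1.297 = 62.27 ksi.
R_n/Ω = (62.27 × 2.651) / 2.0 = 82.55 kips.

R_n/Ω ≈ 82.5 kips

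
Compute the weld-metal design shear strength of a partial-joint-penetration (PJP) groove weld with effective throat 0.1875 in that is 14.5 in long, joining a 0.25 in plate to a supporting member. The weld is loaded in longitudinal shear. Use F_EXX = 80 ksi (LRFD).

φR_n ≈ 97.9 kip

Effective throat (given) t_e = 0.1875 in.
A_we = 0.1875 × 14.5 = 2.719 in².
F_nw = 0.6 F_EXX = 48 ksi.
φR_n = 0.75 × 48 × 2.719 = 97.88 kip.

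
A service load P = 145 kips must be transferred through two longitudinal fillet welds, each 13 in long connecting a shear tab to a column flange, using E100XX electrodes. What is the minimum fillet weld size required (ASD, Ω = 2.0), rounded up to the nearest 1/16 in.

w = 5/16 in

E100XX → F_EXX = 100 ksi.
Total weld length L = 26 in.
Required throat t_e = P × Ω / (0.6 F_EXX × L) = 145 × 2.0 / (0.6 × 100 × 26) = 0.1859 in.
Required leg w = t_e / 0.707 = 0.2629 in → use 5/16 in.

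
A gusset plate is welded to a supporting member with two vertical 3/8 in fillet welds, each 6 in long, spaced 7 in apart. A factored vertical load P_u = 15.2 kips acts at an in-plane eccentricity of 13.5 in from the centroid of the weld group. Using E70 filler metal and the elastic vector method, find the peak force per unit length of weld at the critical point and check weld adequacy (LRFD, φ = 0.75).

f_max ≈ 6.19 kip/in; adequate

E70XX → F_EXX = 70 ksi.
Total weld length L_w = 12 in. Treat welds as unit-width lines.
Polar moment about centroid: J = 2[d³/12 + d(b/2)²] = 2[6³/12 + 6×3.5²] = 183 in³.
Direct shear f_v = P/L_w = 15.2 / 12 = 1.267 kip/in (vertical).
Torsion M = P·e = 15.2 × 13.5 = 205.2 kip·in.
Critical point at (x, y) = (3.5, 3) from centroid. f_tx = M·y/J = 3.364 kip/in; f_ty = M·x/J = 3.925 kip/in.
Resultant f_max = √[f_tx² + (f_v + f_ty)²] = √[3.364² + (1.267 + 3.925)²] = 6.186 kip/in.
Capacity per unit length: φr_n = 0.75 × 0.6 × 70 × (0.707 × 0.375) = 8.351 kip/in.
6.186 ≤ 8.351 → adequate.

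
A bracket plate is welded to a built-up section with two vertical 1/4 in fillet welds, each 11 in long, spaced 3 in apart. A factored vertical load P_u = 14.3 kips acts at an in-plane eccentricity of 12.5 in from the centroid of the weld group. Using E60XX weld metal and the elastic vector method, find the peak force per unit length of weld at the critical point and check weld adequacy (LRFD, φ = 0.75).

E60XX → F_EXX = 60 ksi.
Total weld length L_w = 22 in. Treat welds as unit-width lines.
Polar moment about centroid: J = 2[d³/12 + d(b/2)²] = 2[11³/12 + 11×1.5²] = 271.3 in³.
Direct shear f_v = P/L_w = 14.3 / 22 = 0.65 kip/in (vertical).
Torsion M = P·e = 14.3 × 12.5 = 178.75 kip·in.
Critical point at (x, y) = (1.5, 5.5) from centroid. f_tx = M·y/J = 3.623 kip/in; f_ty = M·x/J = 0.9882 kip/in.
Resultant f_max = √[f_tx² + (f_v + f_ty)²] = √[3.623² + (0.65 + 0.9882)²] = 3.976 kip/in.
Capacity per unit length: φr_n = 0.75 × 0.6 × 60 × (0.707 × 0.25) = 4.772 kip/in.
3.976 ≤ 4.772 → adequate.

f_max ≈ 3.98 kip/in; adequate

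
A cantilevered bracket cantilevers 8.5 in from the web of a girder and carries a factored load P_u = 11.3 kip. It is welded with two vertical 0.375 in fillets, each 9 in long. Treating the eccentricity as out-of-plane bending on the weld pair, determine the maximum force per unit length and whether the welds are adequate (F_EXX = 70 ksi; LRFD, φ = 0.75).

f_max ≈ 3.61 kip/in; adequate

L_w = 2 × 9 = 18 in; section modulus (unit throat) S = 2 × L²/6 = 27 in².
Direct shear f_v = P/L_w = 11.3/18 = 0.6278 kip/in.
Moment M = P × e = 11.3 × 8.5 = 96.05 kip·in; bending f_b = M/S = 3.557 kip/in.
f_max = √(f_v² + f_b²) = √(0.6278² + 3.557²) = 3.612 kip/in.
φr_n = 0.75 × 0.6 × 70 × (0.707 × 0.375) = 8.351 kip/in → adequate.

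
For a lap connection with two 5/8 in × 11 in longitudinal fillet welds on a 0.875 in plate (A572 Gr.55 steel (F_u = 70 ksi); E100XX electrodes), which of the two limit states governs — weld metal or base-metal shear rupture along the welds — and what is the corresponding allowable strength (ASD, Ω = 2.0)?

R_n/Ω ≈ 292 kips (weld metal governs)

E100XX → F_EXX = 100 ksi.
t_e = 0.707 × 0.625 = 0.4419 in; L = 22 in.
Weld metal: R_n/Ω = (1/2.0) × 0.6 × 100 × 0.4419 × 22 = 291.6 kips.
Base metal (shear rupture): R_n/Ω = (1/2.0) × 0.6 × 70 × 0.875 × 22 = 404.2 kips.
Governing: weld metal.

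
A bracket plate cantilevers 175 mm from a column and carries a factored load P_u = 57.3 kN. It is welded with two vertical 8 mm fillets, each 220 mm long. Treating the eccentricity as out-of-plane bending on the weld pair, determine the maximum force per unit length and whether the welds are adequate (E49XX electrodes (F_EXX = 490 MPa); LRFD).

L_w = 2 × 220 = 440 mm; section modulus (unit throat) S = 2 × L²/6 = 16130 mm².
Direct shear f_v = P/L_w = 57.3×10³/440 = 130.2 N/mm.
Moment M = P × e = 57.3×10³ × 175 = 10028000 N·mm; bending f_b = M/S = 621.5 N/mm.
f_max = √(f_v² + f_b²) = √(130.2² + 621.5²) = 635 N/mm.
φr_n = 0.75 × 0.6 × 490 × (0.707 × 8) = 1247 N/mm → adequate.

f_max ≈ 635 N/mm; adequate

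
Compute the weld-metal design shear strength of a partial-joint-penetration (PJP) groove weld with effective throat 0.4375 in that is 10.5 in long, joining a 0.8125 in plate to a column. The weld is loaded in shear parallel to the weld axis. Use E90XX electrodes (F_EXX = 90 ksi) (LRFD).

φR_n ≈ 186 kips

Effective throat (given) t_e = 0.4375 in.
A_we = 0.4375 × 10.5 = 4.594 in².
F_nw = 0.6 F_EXX = 54 ksi.
φR_n = 0.75 × 54 × 4.594 = 186 kips.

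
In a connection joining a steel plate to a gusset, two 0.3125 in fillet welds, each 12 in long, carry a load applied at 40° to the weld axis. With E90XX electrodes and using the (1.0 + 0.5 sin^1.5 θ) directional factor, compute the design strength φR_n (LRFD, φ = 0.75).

φR_n ≈ 270 kip

E90XX → F_EXX = 90 ksi.
t_e = 0.707 × 0.3125 = 0.2209 in; A_we = 0.2209 × 24 = 5.302 in².
Directional factor: 1.0 + 0.5 sin^1.5(40°) = 1.258.
F_nw = 0.6 × 90 × 1.258 = 67.91 ksi.
φR_n = 0.75 × 67.91 × 5.302 = 270.1 kip.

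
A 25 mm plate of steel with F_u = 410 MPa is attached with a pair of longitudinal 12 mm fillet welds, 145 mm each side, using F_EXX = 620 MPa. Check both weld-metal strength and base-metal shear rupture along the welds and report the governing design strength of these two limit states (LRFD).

t_e = 0.707 × 12 = 8.484 mm; L = 290 mm.
Weld metal: φR_n = 0.75 × 0.6 × 620 × 8.484 × 290 × 10⁻³ = 686.4 kN.
Base metal (shear rupture): φR_n = 0.75 × 0.6 × 410 × 25 × 290 × 10⁻³ = 1338 kN.
Governing: weld metal.

φR_n ≈ 686 kN (weld metal governs)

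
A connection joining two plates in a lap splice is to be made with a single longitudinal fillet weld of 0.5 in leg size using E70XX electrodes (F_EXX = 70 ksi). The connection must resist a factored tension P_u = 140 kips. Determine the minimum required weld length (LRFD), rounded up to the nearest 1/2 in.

Throat t_e = 0.707 × 0.5 = 0.3535 in.
φr_n = 0.75 × 0.6 × 70 × 0.3535 = 11.14 kips/in.
L_req = P_u / φr_n = 140 / 11.14 = 12.57 in total.
Round up → use L = 13 in.

L = 13 in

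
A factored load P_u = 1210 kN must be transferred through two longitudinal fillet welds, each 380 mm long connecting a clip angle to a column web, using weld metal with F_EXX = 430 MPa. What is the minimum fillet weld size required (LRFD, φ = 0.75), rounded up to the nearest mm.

Total weld length L = 760 mm.
Required throat t_e = P_u / (φ × 0.6 F_EXX × L) = 1210 / (0.75 × 0.6 × 430 × 760 × 10⁻³) = 8.228 mm.
Required leg w = t_e / 0.707 = 11.64 mm → use 12 mm.

w = 12 mm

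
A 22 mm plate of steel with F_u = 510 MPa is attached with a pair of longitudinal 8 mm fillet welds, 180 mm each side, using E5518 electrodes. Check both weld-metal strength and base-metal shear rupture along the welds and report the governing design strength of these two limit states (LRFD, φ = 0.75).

E55XX → F_EXX = 550 MPa.
t_e = 0.707 × 8 = 5.656 mm; L = 360 mm.
Weld metal: φR_n = 0.75 × 0.6 × 550 × 5.656 × 360 × 10⁻³ = 503.9 kN.
Base metal (shear rupture): φR_n = 0.75 × 0.6 × 510 × 22 × 360 × 10⁻³ = 1818 kN.
Governing: weld metal.

φR_n ≈ 504 kN (weld metal governs)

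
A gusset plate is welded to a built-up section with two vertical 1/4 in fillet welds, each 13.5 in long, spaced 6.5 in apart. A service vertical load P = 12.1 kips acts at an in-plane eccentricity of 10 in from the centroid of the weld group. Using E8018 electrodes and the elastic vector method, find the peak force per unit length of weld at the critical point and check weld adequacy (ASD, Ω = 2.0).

f_max ≈ 1.55 kip/in; adequate

E80XX → F_EXX = 80 ksi.
Total weld length L_w = 27 in. Treat welds as unit-width lines.
Polar moment about centroid: J = 2[d³/12 + d(b/2)²] = 2[13.5³/12 + 13.5×3.25²] = 695.2 in³.
Direct shear f_v = P/L_w = 12.1 / 27 = 0.4481 kip/in (vertical).
Torsion M = P·e = 12.1 × 10 = 121 kip·in.
Critical point at (x, y) = (3.25, 6.75) from centroid. f_tx = M·y/J = 1.175 kip/in; f_ty = M·x/J = 0.5656 kip/in.
Resultant f_max = √[f_tx² + (f_v + f_ty)²] = √[1.175² + (0.4481 + 0.5656)²] = 1.552 kip/in.
Capacity per unit length: r_n/Ω = (1/2.0) × 0.6 × 80 × (0.707 × 0.25) = 4.242 kip/in.
1.552 ≤ 4.242 → adequate.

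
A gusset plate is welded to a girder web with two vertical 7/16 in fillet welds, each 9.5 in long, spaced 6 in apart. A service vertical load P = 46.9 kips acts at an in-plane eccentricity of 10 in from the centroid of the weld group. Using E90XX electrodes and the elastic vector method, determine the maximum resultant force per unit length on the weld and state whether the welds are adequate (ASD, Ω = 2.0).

E90XX → F_EXX = 90 ksi.
Total weld length L_w = 19 in. Treat welds as unit-width lines.
Polar moment about centroid: J = 2[d³/12 + d(b/2)²] = 2[9.5³/12 + 9.5×3²] = 313.9 in³.
Direct shear f_v = P/L_w = 46.9 / 19 = 2.468 kip/in (vertical).
Torsion M = P·e = 46.9 × 10 = 469 kip·in.
Critical point at (x, y) = (3, 4.75) from centroid. f_tx = M·y/J = 7.097 kip/in; f_ty = M·x/J = 4.482 kip/in.
Resultant f_max = √[f_tx² + (f_v + f_ty)²] = √[7.097² + (2.468 + 4.482)²] = 9.934 kip/in.
Capacity per unit length: r_n/Ω = (1/2.0) × 0.6 × 90 × (0.707 × 0.4375) = 8.351 kip/in.
9.934 > 8.351 → NOT adequate.

f_max ≈ 9.93 kip/in; NOT adequate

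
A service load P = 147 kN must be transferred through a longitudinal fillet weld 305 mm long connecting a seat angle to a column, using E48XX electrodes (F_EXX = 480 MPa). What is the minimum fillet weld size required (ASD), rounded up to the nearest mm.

Total weld length L = 305 mm.
Required throat t_e = P × Ω / (0.6 F_EXX × L) = 147 × 2.0 / (0.6 × 480 × 305 × 10⁻³) = 3.347 mm.
Required leg w = t_e / 0.707 = 4.734 mm → use 5 mm.

w = 5 mm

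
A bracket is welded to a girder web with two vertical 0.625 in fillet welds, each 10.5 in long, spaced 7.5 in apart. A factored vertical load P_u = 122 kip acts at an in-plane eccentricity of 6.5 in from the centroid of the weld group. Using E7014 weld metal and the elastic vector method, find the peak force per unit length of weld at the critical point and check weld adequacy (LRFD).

f_max ≈ 14.6 kip/in; NOT adequate

E70XX → F_EXX = 70 ksi.
Total weld length L_w = 21 in. Treat welds as unit-width lines.
Polar moment about centroid: J = 2[d³/12 + d(b/2)²] = 2[10.5³/12 + 10.5×3.75²] = 488.2 in³.
Direct shear f_v = P/L_w = 122 / 21 = 5.81 kip/in (vertical).
Torsion M = P·e = 122 × 6.5 = 793 kip·in.
Critical point at (x, y) = (3.75, 5.25) from centroid. f_tx = M·y/J = 8.527 kip/in; f_ty = M·x/J = 6.091 kip/in.
Resultant f_max = √[f_tx² + (f_v + f_ty)²] = √[8.527² + (5.81 + 6.091)²] = 14.64 kip/in.
Capacity per unit length: φr_n = 0.75 × 0.6 × 70 × (0.707 × 0.625) = 13.92 kip/in.
14.64 > 13.92 → NOT adequate.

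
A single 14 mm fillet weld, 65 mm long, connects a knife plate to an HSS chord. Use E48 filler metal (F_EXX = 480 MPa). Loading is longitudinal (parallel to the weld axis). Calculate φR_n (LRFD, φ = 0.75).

φR_n ≈ 139 kN

Effective throat t_e = 0.707 × 14 = 9.898 mm.
Total length L = 65 mm; A_we = 9.898 × 65 = 643.4 mm².
F_nw = 0.6 F_EXX = 0.6 × 480 = 288 MPa.
φR_n = 0.75 × 288 × 643.4 × 10⁻³ = 139 kN.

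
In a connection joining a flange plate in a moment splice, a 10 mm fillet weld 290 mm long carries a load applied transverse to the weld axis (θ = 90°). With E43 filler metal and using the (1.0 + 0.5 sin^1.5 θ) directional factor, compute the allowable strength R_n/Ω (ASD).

E43XX → F_EXX = 430 MPa.
t_e = 0.707 × 10 = 7.07 mm; A_we = 7.07 × 290 = 2050 mm².
Directional factor: 1.0 + 0.5 sin^1.5(90°) = 1.5.
F_nw = 0.6 × 430 × 1.5 = 387 MPa.
R_n/Ω = (387 × 2050) / 2.0 × 10⁻³ = 396.7 kN.

R_n/Ω ≈ 397 kN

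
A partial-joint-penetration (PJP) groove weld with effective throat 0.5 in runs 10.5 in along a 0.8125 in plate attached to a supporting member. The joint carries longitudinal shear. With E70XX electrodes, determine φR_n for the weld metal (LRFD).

E70XX → F_EXX = 70 ksi.
Effective throat (given) t_e = 0.5 in.
A_we = 0.5 × 10.5 = 5.25 in².
F_nw = 0.6 F_EXX = 42 ksi.
φR_n = 0.75 × 42 × 5.25 = 165.4 kips.

φR_n ≈ 165 kips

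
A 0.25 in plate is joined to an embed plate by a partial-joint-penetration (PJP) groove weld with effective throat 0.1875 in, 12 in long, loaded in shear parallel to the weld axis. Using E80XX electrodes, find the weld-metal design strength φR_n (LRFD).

φR_n ≈ 81 kip

E80XX → F_EXX = 80 ksi.
Effective throat (given) t_e = 0.1875 in.
A_we = 0.1875 × 12 = 2.25 in².
F_nw = 0.6 F_EXX = 48 ksi.
φR_n = 0.75 × 48 × 2.25 = 81 kip.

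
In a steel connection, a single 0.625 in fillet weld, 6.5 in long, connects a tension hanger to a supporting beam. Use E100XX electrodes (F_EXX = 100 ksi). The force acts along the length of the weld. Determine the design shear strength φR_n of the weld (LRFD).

Effective throat t_e = 0.707 × 0.625 = 0.4419 in.
Total length L = 6.5 in; A_we = 0.4419 × 6.5 = 2.872 in².
F_nw = 0.6 F_EXX = 0.6 × 100 = 60 ksi.
φR_n = 0.75 × 60 × 2.872 = 129.2 kip.

φR_n ≈ 129 kip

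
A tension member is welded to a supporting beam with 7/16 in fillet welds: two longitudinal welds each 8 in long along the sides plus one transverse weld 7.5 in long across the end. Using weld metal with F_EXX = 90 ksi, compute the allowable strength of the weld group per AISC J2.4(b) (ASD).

R_n/Ω ≈ 208 kips

t_e = 0.707 × 0.4375 = 0.3093 in.
R_nwl = 0.6 × 90 × 0.3093 × 16 = 267.2 kips (longitudinal, 2 welds).
R_nwt = 0.6 × 90 × 0.3093 × 7.5 = 125.3 kips (transverse, base value).
(i) R_nwl + R_nwt = 392.5 kips; (ii) 0.85 R_nwl + 1.5 R_nwt = 415.1 kips.
R_n = max = 415.1 kips [governs: (ii)]; R_n/Ω = 207.5 kips.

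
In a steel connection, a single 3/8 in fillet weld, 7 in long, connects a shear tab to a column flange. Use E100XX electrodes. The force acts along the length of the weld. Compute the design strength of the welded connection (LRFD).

E100XX → F_EXX = 100 ksi.
Effective throat t_e = 0.707 × 0.375 = 0.2651 in.
Total length L = 7 in; A_we = 0.2651 × 7 = 1.856 in².
F_nw = 0.6 F_EXX = 0.6 × 100 = 60 ksi.
φR_n = 0.75 × 60 × 1.856 = 83.51 kips.

φR_n ≈ 83.5 kips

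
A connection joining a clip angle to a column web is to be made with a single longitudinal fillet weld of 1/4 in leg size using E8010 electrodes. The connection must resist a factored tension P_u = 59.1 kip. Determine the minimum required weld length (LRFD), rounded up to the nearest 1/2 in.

L = 9.5 in

E80XX → F_EXX = 80 ksi.
Throat t_e = 0.707 × 0.25 = 0.1767 in.
φr_n = 0.75 × 0.6 × 80 × 0.1767 = 6.363 kip/in.
L_req = P_u / φr_n = 59.1 / 6.363 = 9.288 in total.
Round up → use L = 9.5 in.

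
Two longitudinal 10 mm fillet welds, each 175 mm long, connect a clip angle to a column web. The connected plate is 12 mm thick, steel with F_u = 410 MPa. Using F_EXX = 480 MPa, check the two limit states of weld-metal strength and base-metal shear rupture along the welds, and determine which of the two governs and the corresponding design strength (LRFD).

φR_n ≈ 534 kN (weld metal governs)

t_e = 0.707 × 10 = 7.07 mm; L = 350 mm.
Weld metal: φR_n = 0.75 × 0.6 × 480 × 7.07 × 350 × 10⁻³ = 534.5 kN.
Base metal (shear rupture): φR_n = 0.75 × 0.6 × 410 × 12 × 350 × 10⁻³ = 774.9 kN.
Governing: weld metal.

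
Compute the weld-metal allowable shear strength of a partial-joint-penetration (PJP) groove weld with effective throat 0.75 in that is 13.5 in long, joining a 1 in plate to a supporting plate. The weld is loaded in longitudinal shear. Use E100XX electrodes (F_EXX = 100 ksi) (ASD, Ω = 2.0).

R_n/Ω ≈ 304 kip

Effective throat (given) t_e = 0.75 in.
A_we = 0.75 × 13.5 = 10.12 in².
F_nw = 0.6 F_EXX = 60 ksi.
R_n/Ω = (60 × 10.12) / 2.0 = 303.8 kip.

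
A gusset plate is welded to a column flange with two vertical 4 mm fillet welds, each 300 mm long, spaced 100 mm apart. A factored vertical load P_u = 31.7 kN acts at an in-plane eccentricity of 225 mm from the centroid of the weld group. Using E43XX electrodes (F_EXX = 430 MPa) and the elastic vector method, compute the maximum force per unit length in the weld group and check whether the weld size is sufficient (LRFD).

Total weld length L_w = 600 mm. Treat welds as unit-width lines.
Polar moment about centroid: J = 2[d³/12 + d(b/2)²] = 2[300³/12 + 300×50²] = 6000000 mm³.
Direct shear f_v = P/L_w = 31.7×10³ / 600 = 52.83 N/mm (vertical).
Torsion M = P·e = 31.7×10³ × 225 = 7132500 N·mm.
Critical point at (x, y) = (50, 150) from centroid. f_tx = M·y/J = 178.3 N/mm; f_ty = M·x/J = 59.44 N/mm.
Resultant f_max = √[f_tx² + (f_v + f_ty)²] = √[178.3² + (52.83 + 59.44)²] = 210.7 N/mm.
Capacity per unit length: φr_n = 0.75 × 0.6 × 430 × (0.707 × 4) = 547.2 N/mm.
210.7 ≤ 547.2 → adequate.

f_max ≈ 211 N/mm; adequate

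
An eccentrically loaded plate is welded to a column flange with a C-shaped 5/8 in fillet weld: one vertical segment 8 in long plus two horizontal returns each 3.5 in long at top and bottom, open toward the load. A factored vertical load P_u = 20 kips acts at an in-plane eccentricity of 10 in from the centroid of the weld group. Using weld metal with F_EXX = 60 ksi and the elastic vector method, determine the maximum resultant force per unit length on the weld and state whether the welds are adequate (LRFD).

f_max ≈ 6.4 kip/in; adequate

Total weld length L_w = 15 in. Treat welds as unit-width lines.
Centroid: x̄ = 2×3.5×1.75 / 15 = 0.8167 in from the vertical weld.
Polar moment about centroid: J = I_x + I_y = [8³/12 + 2×3.5×4²] + [8×0.8167² + 2(3.5³/12 + 3.5×0.9333²)] = 173.2 in³.
Direct shear f_v = P/L_w = 20 / 15 = 1.333 kip/in (vertical).
Torsion M = P·e = 20 × 10 = 200 kip·in.
Critical point at (x, y) = (2.683, 4) from centroid. f_tx = M·y/J = 4.618 kip/in; f_ty = M·x/J = 3.098 kip/in.
Resultant f_max = √[f_tx² + (f_v + f_ty)²] = √[4.618² + (1.333 + 3.098)²] = 6.4 kip/in.
Capacity per unit length: φr_n = 0.75 × 0.6 × 60 × (0.707 × 0.625) = 11.93 kip/in.
6.4 ≤ 11.93 → adequate.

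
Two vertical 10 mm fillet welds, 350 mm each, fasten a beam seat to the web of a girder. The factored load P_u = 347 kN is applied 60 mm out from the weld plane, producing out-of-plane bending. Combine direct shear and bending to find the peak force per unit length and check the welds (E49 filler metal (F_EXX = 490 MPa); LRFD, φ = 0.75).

L_w = 2 × 350 = 700 mm; section modulus (unit throat) S = 2 × L²/6 = 40830 mm².
Direct shear f_v = P/L_w = 347×10³/700 = 495.7 N/mm.
Moment M = P × e = 347×10³ × 60 = 20820000 N·mm; bending f_b = M/S = 509.9 N/mm.
f_max = √(f_v² + f_b²) = √(495.7² + 509.9²) = 711.1 N/mm.
φr_n = 0.75 × 0.6 × 490 × (0.707 × 10) = 1559 N/mm → adequate.

f_max ≈ 711 N/mm; adequate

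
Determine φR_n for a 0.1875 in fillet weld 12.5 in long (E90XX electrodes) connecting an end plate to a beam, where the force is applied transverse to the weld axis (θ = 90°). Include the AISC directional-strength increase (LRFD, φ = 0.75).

φR_n ≈ 101 kips

E90XX → F_EXX = 90 ksi.
t_e = 0.707 × 0.1875 = 0.1326 in; A_we = 0.1326 × 12.5 = 1.657 in².
Directional factor: 1.0 + 0.5 sin^1.5(90°) = 1.5.
F_nw = 0.6 × 90 × 1.5 = 81 ksi.
φR_n = 0.75 × 81 × 1.657 = 100.7 kips.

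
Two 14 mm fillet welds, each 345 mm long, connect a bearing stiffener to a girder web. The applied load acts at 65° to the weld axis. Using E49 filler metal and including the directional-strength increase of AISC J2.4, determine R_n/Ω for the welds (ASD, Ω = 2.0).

R_n/Ω ≈ 1440 kN

E49XX → F_EXX = 490 MPa.
t_e = 0.707 × 14 = 9.898 mm; A_we = 9.898 × 690 = 6830 mm².
Directional factor: 1.0 + 0.5 sin^1.5(65°) = 1.431.
F_nw = 0.6 × 490 × 1.431 = 420.8 MPa.
R_n/Ω = (420.8 × 6830) / 2.0 × 10⁻³ = 1437 kN.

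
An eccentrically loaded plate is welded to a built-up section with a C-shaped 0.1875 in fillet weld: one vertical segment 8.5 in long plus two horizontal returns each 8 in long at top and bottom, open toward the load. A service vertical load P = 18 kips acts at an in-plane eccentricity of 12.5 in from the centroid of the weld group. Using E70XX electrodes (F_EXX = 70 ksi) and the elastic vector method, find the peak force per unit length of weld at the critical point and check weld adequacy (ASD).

f_max ≈ 3.61 kip/in; NOT adequate

Total weld length L_w = 24.5 in. Treat welds as unit-width lines.
Centroid: x̄ = 2×8×4 / 24.5 = 2.612 in from the vertical weld.
Polar moment about centroid: J = I_x + I_y = [8.5³/12 + 2×8×4.25²] + [8.5×2.612² + 2(8³/12 + 8×1.388²)] = 514.3 in³.
Direct shear f_v = P/L_w = 18 / 24.5 = 0.7347 kip/in (vertical).
Torsion M = P·e = 18 × 12.5 = 225 kip·in.
Critical point at (x, y) = (5.388, 4.25) from centroid. f_tx = M·y/J = 1.859 kip/in; f_ty = M·x/J = 2.357 kip/in.
Resultant f_max = √[f_tx² + (f_v + f_ty)²] = √[1.859² + (0.7347 + 2.357)²] = 3.608 kip/in.
Capacity per unit length: r_n/Ω = (1/2.0) × 0.6 × 70 × (0.707 × 0.1875) = 2.784 kip/in.
3.608 > 2.784 → NOT adequate.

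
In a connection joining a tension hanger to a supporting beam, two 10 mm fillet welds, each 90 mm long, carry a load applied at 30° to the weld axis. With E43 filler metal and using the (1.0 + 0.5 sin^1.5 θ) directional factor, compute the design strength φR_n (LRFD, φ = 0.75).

E43XX → F_EXX = 430 MPa.
t_e = 0.707 × 10 = 7.07 mm; A_we = 7.07 × 180 = 1273 mm².
Directional factor: 1.0 + 0.5 sin^1.5(30°) = 1.177.
F_nw = 0.6 × 430 × 1.177 = 303.6 MPa.
φR_n = 0.75 × 303.6 × 1273 × 10⁻³ = 289.8 kN.

φR_n ≈ 290 kN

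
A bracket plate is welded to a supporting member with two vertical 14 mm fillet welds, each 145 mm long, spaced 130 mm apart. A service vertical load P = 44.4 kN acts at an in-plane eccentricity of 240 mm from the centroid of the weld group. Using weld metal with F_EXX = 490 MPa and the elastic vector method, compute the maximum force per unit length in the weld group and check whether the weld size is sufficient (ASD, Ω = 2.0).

Total weld length L_w = 290 mm. Treat welds as unit-width lines.
Polar moment about centroid: J = 2[d³/12 + d(b/2)²] = 2[145³/12 + 145×65²] = 1733000 mm³.
Direct shear f_v = P/L_w = 44.4×10³ / 290 = 153.1 N/mm (vertical).
Torsion M = P·e = 44.4×10³ × 240 = 10656000 N·mm.
Critical point at (x, y) = (65, 72.5) from centroid. f_tx = M·y/J = 445.7 N/mm; f_ty = M·x/J = 399.6 N/mm.
Resultant f_max = √[f_tx² + (f_v + f_ty)²] = √[445.7² + (153.1 + 399.6)²] = 710 N/mm.
Capacity per unit length: r_n/Ω = (1/2.0) × 0.6 × 490 × (0.707 × 14) = 1455 N/mm.
710 ≤ 1455 → adequate.

f_max ≈ 710 N/mm; adequate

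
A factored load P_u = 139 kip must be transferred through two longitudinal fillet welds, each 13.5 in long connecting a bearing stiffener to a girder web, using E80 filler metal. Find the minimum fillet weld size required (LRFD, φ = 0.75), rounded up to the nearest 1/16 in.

w = 1/4 in

E80XX → F_EXX = 80 ksi.
Total weld length L = 27 in.
Required throat t_e = P_u / (φ × 0.6 F_EXX × L) = 139 / (0.75 × 0.6 × 80 × 27) = 0.143 in.
Required leg w = t_e / 0.707 = 0.2023 in → use 1/4 in.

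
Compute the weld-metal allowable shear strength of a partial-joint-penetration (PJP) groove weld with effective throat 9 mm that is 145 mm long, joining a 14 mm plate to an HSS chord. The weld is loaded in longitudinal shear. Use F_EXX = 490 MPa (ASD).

R_n/Ω ≈ 192 kN

Effective throat (given) t_e = 9 mm.
A_we = 9 × 145 = 1305 mm².
F_nw = 0.6 F_EXX = 294 MPa.
R_n/Ω = (294 × 1305) / 2.0 × 10⁻³ = 191.8 kN.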